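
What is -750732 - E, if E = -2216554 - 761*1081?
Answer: 2288463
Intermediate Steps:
E = -3039195 (E = -2216554 - 822641 = -3039195)
-750732 - E = -750732 - 1*(-3039195) = -750732 + 3039195 = 2288463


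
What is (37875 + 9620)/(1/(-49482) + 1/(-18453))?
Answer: -413021652174/647 ≈ -6.3836e+8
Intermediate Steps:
(37875 + 9620)/(1/(-49482) + 1/(-18453)) = 47495/(-1/49482 - 1/18453) = 47495/(-22645/304363782) = 47495*(-304363782/22645) = -413021652174/647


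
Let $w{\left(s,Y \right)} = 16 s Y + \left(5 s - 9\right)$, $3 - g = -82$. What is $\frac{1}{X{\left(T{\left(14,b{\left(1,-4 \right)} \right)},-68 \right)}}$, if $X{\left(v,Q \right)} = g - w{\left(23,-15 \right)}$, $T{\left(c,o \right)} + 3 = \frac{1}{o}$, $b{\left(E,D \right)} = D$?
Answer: $\frac{1}{5499} \approx 0.00018185$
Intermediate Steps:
$g = 85$ ($g = 3 - -82 = 3 + 82 = 85$)
$T{\left(c,o \right)} = -3 + \frac{1}{o}$
$w{\left(s,Y \right)} = -9 + 5 s + 16 Y s$ ($w{\left(s,Y \right)} = 16 Y s + \left(-9 + 5 s\right) = -9 + 5 s + 16 Y s$)
$X{\left(v,Q \right)} = 5499$ ($X{\left(v,Q \right)} = 85 - \left(-9 + 5 \cdot 23 + 16 \left(-15\right) 23\right) = 85 - \left(-9 + 115 - 5520\right) = 85 - -5414 = 85 + 5414 = 5499$)
$\frac{1}{X{\left(T{\left(14,b{\left(1,-4 \right)} \right)},-68 \right)}} = \frac{1}{5499}$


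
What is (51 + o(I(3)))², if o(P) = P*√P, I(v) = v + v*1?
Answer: 2817 + 612*√6 ≈ 4316.1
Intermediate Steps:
I(v) = 2*v (I(v) = v + v = 2*v)
o(P) = P^(3/2)
(51 + o(I(3)))² = (51 + (2*3)^(3/2))² = (51 + 6^(3/2))² = (51 + 6*√6)²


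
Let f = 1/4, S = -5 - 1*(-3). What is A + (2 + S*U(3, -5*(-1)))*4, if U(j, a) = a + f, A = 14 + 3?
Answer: -17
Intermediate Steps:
S = -2 (S = -5 + 3 = -2)
A = 17
f = 1/4 ≈ 0.25000
U(j, a) = 1/4 + a (U(j, a) = a + 1/4 = 1/4 + a)
A + (2 + S*U(3, -5*(-1)))*4 = 17 + (2 - 2*(1/4 - 5*(-1)))*4 = 17 + (2 - 2*(1/4 + 5))*4 = 17 + (2 - 2*21/4)*4 = 17 + (2 - 21/2)*4 = 17 - 17/2*4 = 17 - 34 = -17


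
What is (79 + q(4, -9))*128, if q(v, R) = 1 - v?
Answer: 9728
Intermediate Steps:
(79 + q(4, -9))*128 = (79 + (1 - 1*4))*128 = (79 + (1 - 4))*128 = (79 - 3)*128 = 76*128 = 9728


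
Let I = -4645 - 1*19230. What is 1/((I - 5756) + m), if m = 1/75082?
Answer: -75082/2224754741 ≈ -3.3748e-5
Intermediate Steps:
I = -23875 (I = -4645 - 19230 = -23875)
m = 1/75082 ≈ 1.3319e-5
1/((I - 5756) + m) = 1/((-23875 - 5756) + 1/75082) = 1/(-29631 + 1/75082) = 1/(-2224754741/75082) = -75082/2224754741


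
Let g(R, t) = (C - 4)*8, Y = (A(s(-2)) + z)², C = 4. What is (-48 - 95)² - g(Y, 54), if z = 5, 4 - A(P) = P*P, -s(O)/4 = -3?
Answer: 20449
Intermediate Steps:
s(O) = 12 (s(O) = -4*(-3) = 12)
A(P) = 4 - P² (A(P) = 4 - P*P = 4 - P²)
Y = 18225 (Y = ((4 - 1*12²) + 5)² = ((4 - 1*144) + 5)² = ((4 - 144) + 5)² = (-140 + 5)² = (-135)² = 18225)
g(R, t) = 0 (g(R, t) = (4 - 4)*8 = 0*8 = 0)
(-48 - 95)² - g(Y, 54) = (-48 - 95)² - 1*0 = (-143)² + 0 = 20449 + 0 = 20449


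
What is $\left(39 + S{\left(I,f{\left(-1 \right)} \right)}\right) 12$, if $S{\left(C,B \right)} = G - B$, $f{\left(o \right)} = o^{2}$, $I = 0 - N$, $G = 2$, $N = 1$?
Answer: $480$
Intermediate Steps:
$I = -1$ ($I = 0 - 1 = -1$)
$S{\left(C,B \right)} = 2 - B$
$\left(39 + S{\left(I,f{\left(-1 \right)} \right)}\right) 12 = \left(39 + \left(2 - \left(-1\right)^{2}\right)\right) 12 = \left(39 + \left(2 - 1\right)\right) 12 = \left(39 + 1\right) 12 = 40 \cdot 12 = 480$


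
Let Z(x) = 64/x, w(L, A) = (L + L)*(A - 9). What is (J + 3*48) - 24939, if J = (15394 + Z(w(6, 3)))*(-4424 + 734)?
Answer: -56825375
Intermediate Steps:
w(L, A) = 2*L*(-9 + A) (w(L, A) = (2*L)*(-9 + A) = 2*L*(-9 + A))
J = -56800580 (J = (15394 + 64/((2*6*(-9 + 3))))*(-4424 + 734) = (15394 + 64/((2*6*(-6))))*(-3690) = (15394 + 64/(-72))*(-3690) = (15394 + 64*(-1/72))*(-3690) = (15394 - 8/9)*(-3690) = (138538/9)*(-3690) = -56800580)
(J + 3*48) - 24939 = (-56800580 + 3*48) - 24939 = (-56800580 + 144) - 24939 = -56800436 - 24939 = -56825375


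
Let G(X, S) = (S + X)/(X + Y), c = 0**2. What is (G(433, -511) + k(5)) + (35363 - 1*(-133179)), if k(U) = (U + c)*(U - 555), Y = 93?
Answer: 43603257/263 ≈ 1.6579e+5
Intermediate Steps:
c = 0
k(U) = U*(-555 + U) (k(U) = (U + 0)*(U - 555) = U*(-555 + U))
G(X, S) = (S + X)/(93 + X) (G(X, S) = (S + X)/(X + 93) = (S + X)/(93 + X))
(G(433, -511) + k(5)) + (35363 - 1*(-133179)) = ((-511 + 433)/(93 + 433) + 5*(-555 + 5)) + (35363 - 1*(-133179)) = (-78/526 + 5*(-550)) + (35363 + 133179) = ((1/526)*(-78) - 2750) + 168542 = (-39/263 - 2750) + 168542 = -723289/263 + 168542 = 43603257/263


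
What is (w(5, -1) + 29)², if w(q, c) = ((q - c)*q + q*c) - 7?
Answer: 2209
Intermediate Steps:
w(q, c) = -7 + c*q + q*(q - c) (w(q, c) = (q*(q - c) + c*q) - 7 = (c*q + q*(q - c)) - 7 = -7 + c*q + q*(q - c))
(w(5, -1) + 29)² = ((-7 + 5²) + 29)² = ((-7 + 25) + 29)² = (18 + 29)² = 47² = 2209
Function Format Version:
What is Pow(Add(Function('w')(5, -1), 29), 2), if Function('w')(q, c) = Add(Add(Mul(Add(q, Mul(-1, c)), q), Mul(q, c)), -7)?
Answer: 2209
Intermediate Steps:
Function('w')(q, c) = Add(-7, Mul(c, q), Mul(q, Add(q, Mul(-1, c)))) (Function('w')(q, c) = Add(Add(Mul(q, Add(q, Mul(-1, c))), Mul(c, q)), -7) = Add(Add(Mul(c, q), Mul(q, Add(q, Mul(-1, c)))), -7) = Add(-7, Mul(c, q), Mul(q, Add(q, Mul(-1, c)))))
Pow(Add(Function('w')(5, -1), 29), 2) = Pow(Add(Add(-7, Pow(5, 2)), 29), 2) = Pow(Add(Add(-7, 25), 29), 2) = Pow(Add(18, 29), 2) = Pow(47, 2) = 2209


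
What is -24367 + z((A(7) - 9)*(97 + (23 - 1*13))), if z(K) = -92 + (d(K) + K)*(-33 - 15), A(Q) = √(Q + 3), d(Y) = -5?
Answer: 22005 - 5136*√10 ≈ 5763.5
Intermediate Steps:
A(Q) = √(3 + Q)
z(K) = 148 - 48*K (z(K) = -92 + (-5 + K)*(-33 - 15) = -92 + (-5 + K)*(-48) = -92 + (240 - 48*K) = 148 - 48*K)
-24367 + z((A(7) - 9)*(97 + (23 - 1*13))) = -24367 + (148 - 48*(√(3 + 7) - 9)*(97 + (23 - 1*13))) = -24367 + (148 - 48*(√10 - 9)*(97 + (23 - 13))) = -24367 + (148 - 48*(-9 + √10)*(97 + 10)) = -24367 + (148 - 48*(-9 + √10)*107) = -24367 + (148 - 48*(-963 + 107*√10)) = -24367 + (148 + (46224 - 5136*√10)) = -24367 + (46372 - 5136*√10) = 22005 - 5136*√10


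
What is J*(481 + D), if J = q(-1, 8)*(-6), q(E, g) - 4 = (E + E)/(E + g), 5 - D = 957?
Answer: 73476/7 ≈ 10497.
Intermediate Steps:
D = -952 (D = 5 - 1*957 = 5 - 957 = -952)
q(E, g) = 4 + 2*E/(E + g) (q(E, g) = 4 + (E + E)/(E + g) = 4 + (2*E)/(E + g) = 4 + 2*E/(E + g))
J = -156/7 (J = (2*(2*8 + 3*(-1))/(-1 + 8))*(-6) = (2*(16 - 3)/7)*(-6) = (2*(⅐)*13)*(-6) = (26/7)*(-6) = -156/7 ≈ -22.286)
J*(481 + D) = -156*(481 - 952)/7 = -156/7*(-471) = 73476/7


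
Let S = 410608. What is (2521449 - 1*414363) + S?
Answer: 2517694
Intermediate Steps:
(2521449 - 1*414363) + S = (2521449 - 1*414363) + 410608 = (2521449 - 414363) + 410608 = 2107086 + 410608 = 2517694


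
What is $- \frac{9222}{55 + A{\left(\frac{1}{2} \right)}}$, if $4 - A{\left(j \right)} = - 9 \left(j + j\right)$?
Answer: $- \frac{4611}{34} \approx -135.62$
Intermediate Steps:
$A{\left(j \right)} = 4 + 18 j$ ($A{\left(j \right)} = 4 - - 9 \left(j + j\right) = 4 - - 9 \cdot 2 j = 4 - - 18 j = 4 + 18 j$)
$- \frac{9222}{55 + A{\left(\frac{1}{2} \right)}} = - \frac{9222}{55 + \left(4 + \frac{18}{2}\right)} = - \frac{9222}{55 + \left(4 + 18 \cdot \frac{1}{2}\right)} = - \frac{9222}{55 + \left(4 + 9\right)} = - \frac{9222}{55 + 13} = - \frac{9222}{68} = \left(-9222\right) \frac{1}{68} = - \frac{4611}{34}$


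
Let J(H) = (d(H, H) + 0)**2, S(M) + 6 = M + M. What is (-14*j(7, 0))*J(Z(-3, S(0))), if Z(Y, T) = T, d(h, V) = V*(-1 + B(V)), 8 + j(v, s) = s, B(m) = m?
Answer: 197568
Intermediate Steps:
S(M) = -6 + 2*M (S(M) = -6 + (M + M) = -6 + 2*M)
j(v, s) = -8 + s
d(h, V) = V*(-1 + V)
J(H) = H**2*(-1 + H)**2 (J(H) = (H*(-1 + H) + 0)**2 = (H*(-1 + H))**2 = H**2*(-1 + H)**2)
(-14*j(7, 0))*J(Z(-3, S(0))) = (-14*(-8 + 0))*((-6 + 2*0)**2*(-1 + (-6 + 2*0))**2) = (-14*(-8))*((-6 + 0)**2*(-1 + (-6 + 0))**2) = 112*((-6)**2*(-1 - 6)**2) = 112*(36*(-7)**2) = 112*(36*49) = 112*1764 = 197568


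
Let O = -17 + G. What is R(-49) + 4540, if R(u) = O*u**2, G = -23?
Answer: -91500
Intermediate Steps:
O = -40 (O = -17 - 23 = -40)
R(u) = -40*u**2
R(-49) + 4540 = -40*(-49)**2 + 4540 = -40*2401 + 4540 = -96040 + 4540 = -91500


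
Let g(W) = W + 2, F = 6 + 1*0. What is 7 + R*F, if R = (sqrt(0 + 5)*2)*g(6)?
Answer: 7 + 96*sqrt(5) ≈ 221.66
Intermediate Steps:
F = 6 (F = 6 + 0 = 6)
g(W) = 2 + W
R = 16*sqrt(5) (R = (sqrt(0 + 5)*2)*(2 + 6) = (sqrt(5)*2)*8 = (2*sqrt(5))*8 = 16*sqrt(5) ≈ 35.777)
7 + R*F = 7 + (16*sqrt(5))*6 = 7 + 96*sqrt(5)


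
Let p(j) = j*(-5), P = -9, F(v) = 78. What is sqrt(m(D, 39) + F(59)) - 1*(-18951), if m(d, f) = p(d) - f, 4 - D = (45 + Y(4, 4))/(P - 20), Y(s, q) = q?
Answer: 18951 + 3*sqrt(986)/29 ≈ 18954.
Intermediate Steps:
p(j) = -5*j
D = 165/29 (D = 4 - (45 + 4)/(-9 - 20) = 4 - 49/(-29) = 4 - 49*(-1)/29 = 4 - 1*(-49/29) = 4 + 49/29 = 165/29 ≈ 5.6897)
m(d, f) = -f - 5*d (m(d, f) = -5*d - f = -f - 5*d)
sqrt(m(D, 39) + F(59)) - 1*(-18951) = sqrt((-1*39 - 5*165/29) + 78) - 1*(-18951) = sqrt((-39 - 825/29) + 78) + 18951 = sqrt(-1956/29 + 78) + 18951 = sqrt(306/29) + 18951 = 3*sqrt(986)/29 + 18951 = 18951 + 3*sqrt(986)/29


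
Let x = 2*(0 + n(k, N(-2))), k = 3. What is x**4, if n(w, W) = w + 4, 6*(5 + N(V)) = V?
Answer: 38416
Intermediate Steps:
N(V) = -5 + V/6
n(w, W) = 4 + w
x = 14 (x = 2*(0 + (4 + 3)) = 2*(0 + 7) = 2*7 = 14)
x**4 = 14**4 = 38416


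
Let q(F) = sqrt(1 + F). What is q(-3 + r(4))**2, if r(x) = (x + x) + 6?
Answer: 12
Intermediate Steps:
r(x) = 6 + 2*x (r(x) = 2*x + 6 = 6 + 2*x)
q(-3 + r(4))**2 = (sqrt(1 + (-3 + (6 + 2*4))))**2 = (sqrt(1 + (-3 + (6 + 8))))**2 = (sqrt(1 + (-3 + 14)))**2 = (sqrt(1 + 11))**2 = (sqrt(12))**2 = (2*sqrt(3))**2 = 12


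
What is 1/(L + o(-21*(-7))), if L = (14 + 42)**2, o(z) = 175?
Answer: 1/3311 ≈ 0.00030202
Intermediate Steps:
L = 3136 (L = 56**2 = 3136)
1/(L + o(-21*(-7))) = 1/(3136 + 175) = 1/3311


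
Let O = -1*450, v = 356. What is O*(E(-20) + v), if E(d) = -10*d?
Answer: -250200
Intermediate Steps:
O = -450
O*(E(-20) + v) = -450*(-10*(-20) + 356) = -450*(200 + 356) = -450*556 = -250200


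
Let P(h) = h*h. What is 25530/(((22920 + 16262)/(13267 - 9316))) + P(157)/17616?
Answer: 888937314799/345115056 ≈ 2575.8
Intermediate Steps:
P(h) = h**2
25530/(((22920 + 16262)/(13267 - 9316))) + P(157)/17616 = 25530/(((22920 + 16262)/(13267 - 9316))) + 157**2/17616 = 25530/((39182/3951)) + 24649*(1/17616) = 25530/((39182*(1/3951))) + 24649/17616 = 25530/(39182/3951) + 24649/17616 = 25530*(3951/39182) + 24649/17616 = 50434515/19591 + 24649/17616 = 888937314799/345115056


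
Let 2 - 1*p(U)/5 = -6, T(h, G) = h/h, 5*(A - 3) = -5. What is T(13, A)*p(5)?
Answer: 40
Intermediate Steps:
A = 2 (A = 3 + (⅕)*(-5) = 3 - 1 = 2)
T(h, G) = 1
p(U) = 40 (p(U) = 10 - 5*(-6) = 10 + 30 = 40)
T(13, A)*p(5) = 1*40 = 40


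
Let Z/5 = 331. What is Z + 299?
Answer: 1954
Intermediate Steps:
Z = 1655 (Z = 5*331 = 1655)
Z + 299 = 1655 + 299 = 1954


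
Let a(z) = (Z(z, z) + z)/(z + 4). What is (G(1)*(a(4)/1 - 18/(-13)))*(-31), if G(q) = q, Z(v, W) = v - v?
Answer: -1519/26 ≈ -58.423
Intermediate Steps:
Z(v, W) = 0
a(z) = z/(4 + z) (a(z) = (0 + z)/(z + 4) = z/(4 + z))
(G(1)*(a(4)/1 - 18/(-13)))*(-31) = (1*((4/(4 + 4))/1 - 18/(-13)))*(-31) = (1*((4/8)*1 - 18*(-1/13)))*(-31) = (1*((4*(⅛))*1 + 18/13))*(-31) = (1*((½)*1 + 18/13))*(-31) = (1*(½ + 18/13))*(-31) = (1*(49/26))*(-31) = (49/26)*(-31) = -1519/26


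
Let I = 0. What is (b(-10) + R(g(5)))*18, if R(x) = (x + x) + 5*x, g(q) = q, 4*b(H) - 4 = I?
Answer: 648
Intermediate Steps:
b(H) = 1 (b(H) = 1 + (¼)*0 = 1 + 0 = 1)
R(x) = 7*x (R(x) = 2*x + 5*x = 7*x)
(b(-10) + R(g(5)))*18 = (1 + 7*5)*18 = (1 + 35)*18 = 36*18 = 648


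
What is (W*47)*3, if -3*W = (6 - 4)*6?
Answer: -564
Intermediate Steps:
W = -4 (W = -(6 - 4)*6/3 = -2*6/3 = -⅓*12 = -4)
(W*47)*3 = -4*47*3 = -188*3 = -564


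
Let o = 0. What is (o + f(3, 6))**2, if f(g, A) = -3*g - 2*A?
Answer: 441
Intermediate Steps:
(o + f(3, 6))**2 = (0 + (-3*3 - 2*6))**2 = (0 + (-9 - 12))**2 = (0 - 21)**2 = (-21)**2 = 441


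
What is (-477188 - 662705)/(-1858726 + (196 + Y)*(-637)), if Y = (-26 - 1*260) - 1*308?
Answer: 1139893/1605200 ≈ 0.71012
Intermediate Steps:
Y = -594 (Y = (-26 - 260) - 308 = -286 - 308 = -594)
(-477188 - 662705)/(-1858726 + (196 + Y)*(-637)) = (-477188 - 662705)/(-1858726 + (196 - 594)*(-637)) = -1139893/(-1858726 - 398*(-637)) = -1139893/(-1858726 + 253526) = -1139893/(-1605200) = -1139893*(-1/1605200) = 1139893/1605200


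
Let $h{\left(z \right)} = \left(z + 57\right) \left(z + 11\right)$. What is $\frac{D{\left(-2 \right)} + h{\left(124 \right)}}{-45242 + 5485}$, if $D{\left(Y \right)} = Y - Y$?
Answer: $- \frac{24435}{39757} \approx -0.61461$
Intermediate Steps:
$D{\left(Y \right)} = 0$
$h{\left(z \right)} = \left(11 + z\right) \left(57 + z\right)$ ($h{\left(z \right)} = \left(57 + z\right) \left(11 + z\right) = \left(11 + z\right) \left(57 + z\right)$)
$\frac{D{\left(-2 \right)} + h{\left(124 \right)}}{-45242 + 5485} = \frac{0 + \left(627 + 124^{2} + 68 \cdot 124\right)}{-45242 + 5485} = \frac{0 + \left(627 + 15376 + 8432\right)}{-39757} = \left(0 + 24435\right) \left(- \frac{1}{39757}\right) = 24435 \left(- \frac{1}{39757}\right) = - \frac{24435}{39757}$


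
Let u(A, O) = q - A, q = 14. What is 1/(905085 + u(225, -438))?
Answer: 1/904874 ≈ 1.1051e-6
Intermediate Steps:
u(A, O) = 14 - A
1/(905085 + u(225, -438)) = 1/(905085 + (14 - 1*225)) = 1/(905085 + (14 - 225)) = 1/(905085 - 211) = 1/904874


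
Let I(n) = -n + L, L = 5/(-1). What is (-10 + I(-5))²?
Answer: 100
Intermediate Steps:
L = -5 (L = 5*(-1) = -5)
I(n) = -5 - n (I(n) = -n - 5 = -5 - n)
(-10 + I(-5))² = (-10 + (-5 - 1*(-5)))² = (-10 + (-5 + 5))² = (-10 + 0)² = (-10)² = 100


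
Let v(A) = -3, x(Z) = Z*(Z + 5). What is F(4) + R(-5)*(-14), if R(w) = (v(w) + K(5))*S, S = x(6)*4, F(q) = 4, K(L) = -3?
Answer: 22180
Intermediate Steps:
x(Z) = Z*(5 + Z)
S = 264 (S = (6*(5 + 6))*4 = (6*11)*4 = 66*4 = 264)
R(w) = -1584 (R(w) = (-3 - 3)*264 = -6*264 = -1584)
F(4) + R(-5)*(-14) = 4 - 1584*(-14) = 4 + 22176 = 22180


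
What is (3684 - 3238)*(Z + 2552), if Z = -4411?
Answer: -829114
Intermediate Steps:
(3684 - 3238)*(Z + 2552) = (3684 - 3238)*(-4411 + 2552) = 446*(-1859) = -829114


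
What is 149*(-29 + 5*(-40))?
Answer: -34121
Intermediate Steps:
149*(-29 + 5*(-40)) = 149*(-29 - 200) = 149*(-229) = -34121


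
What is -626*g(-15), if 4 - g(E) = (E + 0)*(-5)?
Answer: 44446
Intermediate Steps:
g(E) = 4 + 5*E (g(E) = 4 - (E + 0)*(-5) = 4 - E*(-5) = 4 - (-5)*E = 4 + 5*E)
-626*g(-15) = -626*(4 + 5*(-15)) = -626*(4 - 75) = -626*(-71) = 44446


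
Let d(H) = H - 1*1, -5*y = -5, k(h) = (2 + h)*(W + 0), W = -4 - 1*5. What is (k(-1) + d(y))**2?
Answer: 81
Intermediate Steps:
W = -9 (W = -4 - 5 = -9)
k(h) = -18 - 9*h (k(h) = (2 + h)*(-9 + 0) = (2 + h)*(-9) = -18 - 9*h)
y = 1 (y = -1/5*(-5) = 1)
d(H) = -1 + H (d(H) = H - 1 = -1 + H)
(k(-1) + d(y))**2 = ((-18 - 9*(-1)) + (-1 + 1))**2 = ((-18 + 9) + 0)**2 = (-9 + 0)**2 = (-9)**2 = 81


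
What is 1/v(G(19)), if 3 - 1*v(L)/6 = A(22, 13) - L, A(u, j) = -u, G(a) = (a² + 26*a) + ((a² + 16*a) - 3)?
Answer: 1/9252 ≈ 0.00010808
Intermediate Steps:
G(a) = -3 + 2*a² + 42*a (G(a) = (a² + 26*a) + (-3 + a² + 16*a) = -3 + 2*a² + 42*a)
v(L) = 150 + 6*L (v(L) = 18 - 6*(-1*22 - L) = 18 - 6*(-22 - L) = 18 + (132 + 6*L) = 150 + 6*L)
1/v(G(19)) = 1/(150 + 6*(-3 + 2*19² + 42*19)) = 1/(150 + 6*(-3 + 2*361 + 798)) = 1/(150 + 6*(-3 + 722 + 798)) = 1/(150 + 6*1517) = 1/(150 + 9102) = 1/9252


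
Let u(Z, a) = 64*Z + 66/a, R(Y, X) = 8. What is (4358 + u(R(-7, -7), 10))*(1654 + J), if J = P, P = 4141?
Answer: 28259897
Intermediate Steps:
J = 4141
(4358 + u(R(-7, -7), 10))*(1654 + J) = (4358 + (64*8 + 66/10))*(1654 + 4141) = (4358 + (512 + 66*(⅒)))*5795 = (4358 + (512 + 33/5))*5795 = (4358 + 2593/5)*5795 = (24383/5)*5795 = 28259897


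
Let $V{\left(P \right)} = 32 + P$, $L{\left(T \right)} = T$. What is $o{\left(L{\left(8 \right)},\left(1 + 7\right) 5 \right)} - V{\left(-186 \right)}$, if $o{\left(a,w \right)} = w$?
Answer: $194$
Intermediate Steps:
$o{\left(L{\left(8 \right)},\left(1 + 7\right) 5 \right)} - V{\left(-186 \right)} = \left(1 + 7\right) 5 - \left(32 - 186\right) = 8 \cdot 5 - -154 = 40 + 154 = 194$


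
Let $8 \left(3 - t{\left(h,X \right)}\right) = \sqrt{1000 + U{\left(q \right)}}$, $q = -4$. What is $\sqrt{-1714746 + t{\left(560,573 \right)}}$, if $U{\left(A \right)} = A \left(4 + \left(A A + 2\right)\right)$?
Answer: $\frac{\sqrt{-6858972 - 2 \sqrt{57}}}{2} \approx 1309.5 i$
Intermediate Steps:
$U{\left(A \right)} = A \left(6 + A^{2}\right)$ ($U{\left(A \right)} = A \left(4 + \left(A^{2} + 2\right)\right) = A \left(4 + \left(2 + A^{2}\right)\right) = A \left(6 + A^{2}\right)$)
$t{\left(h,X \right)} = 3 - \frac{\sqrt{57}}{2}$ ($t{\left(h,X \right)} = 3 - \frac{\sqrt{1000 - 4 \left(6 + \left(-4\right)^{2}\right)}}{8} = 3 - \frac{\sqrt{1000 - 4 \left(6 + 16\right)}}{8} = 3 - \frac{\sqrt{1000 - 88}}{8} = 3 - \frac{\sqrt{912}}{8} = 3 - \frac{4 \sqrt{57}}{8} = 3 - \frac{\sqrt{57}}{2}$)
$\sqrt{-1714746 + t{\left(560,573 \right)}} = \sqrt{-1714746 + \left(3 - \frac{\sqrt{57}}{2}\right)} = \sqrt{-1714743 - \frac{\sqrt{57}}{2}}$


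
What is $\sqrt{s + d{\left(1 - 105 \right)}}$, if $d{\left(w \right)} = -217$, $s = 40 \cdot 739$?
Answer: $\sqrt{29343} \approx 171.3$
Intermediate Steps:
$s = 29560$
$\sqrt{s + d{\left(1 - 105 \right)}} = \sqrt{29560 - 217} = \sqrt{29343}$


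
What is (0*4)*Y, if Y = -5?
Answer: 0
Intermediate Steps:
(0*4)*Y = (0*4)*(-5) = 0*(-5) = 0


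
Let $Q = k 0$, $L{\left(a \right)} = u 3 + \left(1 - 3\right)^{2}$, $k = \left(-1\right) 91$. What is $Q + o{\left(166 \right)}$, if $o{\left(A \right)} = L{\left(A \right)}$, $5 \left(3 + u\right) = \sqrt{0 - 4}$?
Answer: $-5 + \frac{6 i}{5} \approx -5.0 + 1.2 i$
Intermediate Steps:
$k = -91$
$u = -3 + \frac{2 i}{5}$ ($u = -3 + \frac{\sqrt{0 - 4}}{5} = -3 + \frac{\sqrt{-4}}{5} = -3 + \frac{2 i}{5} \approx -3.0 + 0.4 i$)
$L{\left(a \right)} = -5 + \frac{6 i}{5}$ ($L{\left(a \right)} = \left(-3 + \frac{2 i}{5}\right) 3 + \left(1 - 3\right)^{2} = \left(-9 + \frac{6 i}{5}\right) + \left(-2\right)^{2} = \left(-9 + \frac{6 i}{5}\right) + 4 = -5 + \frac{6 i}{5}$)
$o{\left(A \right)} = -5 + \frac{6 i}{5}$
$Q = 0$ ($Q = \left(-91\right) 0 = 0$)
$Q + o{\left(166 \right)} = 0 - \left(5 - \frac{6 i}{5}\right) = -5 + \frac{6 i}{5}$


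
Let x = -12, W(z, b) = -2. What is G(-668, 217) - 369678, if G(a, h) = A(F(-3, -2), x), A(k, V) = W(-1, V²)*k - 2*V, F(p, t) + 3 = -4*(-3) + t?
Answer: -369668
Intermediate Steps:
F(p, t) = 9 + t (F(p, t) = -3 + (-4*(-3) + t) = -3 + (12 + t) = 9 + t)
A(k, V) = -2*V - 2*k (A(k, V) = -2*k - 2*V = -2*V - 2*k)
G(a, h) = 10 (G(a, h) = -2*(-12) - 2*(9 - 2) = 24 - 2*7 = 24 - 14 = 10)
G(-668, 217) - 369678 = 10 - 369678 = -369668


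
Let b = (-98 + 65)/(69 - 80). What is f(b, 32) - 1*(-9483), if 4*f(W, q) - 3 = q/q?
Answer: 9484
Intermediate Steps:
b = 3 (b = -33/(-11) = -33*(-1/11) = 3)
f(W, q) = 1 (f(W, q) = 3/4 + (q/q)/4 = 3/4 + (1/4)*1 = 3/4 + 1/4 = 1)
f(b, 32) - 1*(-9483) = 1 - 1*(-9483) = 1 + 9483 = 9484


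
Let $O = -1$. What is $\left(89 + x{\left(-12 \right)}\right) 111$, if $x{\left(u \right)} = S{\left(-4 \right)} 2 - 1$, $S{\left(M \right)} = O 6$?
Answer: $8436$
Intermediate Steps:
$S{\left(M \right)} = -6$ ($S{\left(M \right)} = \left(-1\right) 6 = -6$)
$x{\left(u \right)} = -13$ ($x{\left(u \right)} = \left(-6\right) 2 - 1 = -12 - 1 = -13$)
$\left(89 + x{\left(-12 \right)}\right) 111 = \left(89 - 13\right) 111 = 76 \cdot 111 = 8436$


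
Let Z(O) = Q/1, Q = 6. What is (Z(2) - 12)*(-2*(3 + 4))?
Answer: 84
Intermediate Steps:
Z(O) = 6 (Z(O) = 6/1 = 6*1 = 6)
(Z(2) - 12)*(-2*(3 + 4)) = (6 - 12)*(-2*(3 + 4)) = -(-12)*7 = -6*(-14) = 84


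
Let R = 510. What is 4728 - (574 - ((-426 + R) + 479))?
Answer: 4717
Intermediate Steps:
4728 - (574 - ((-426 + R) + 479)) = 4728 - (574 - ((-426 + 510) + 479)) = 4728 - (574 - (84 + 479)) = 4728 - (574 - 1*563) = 4728 - (574 - 563) = 4728 - 1*11 = 4728 - 11 = 4717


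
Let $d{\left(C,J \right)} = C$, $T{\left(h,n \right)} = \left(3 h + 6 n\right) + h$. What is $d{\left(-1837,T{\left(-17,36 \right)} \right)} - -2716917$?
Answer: $2715080$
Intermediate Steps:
$T{\left(h,n \right)} = 4 h + 6 n$
$d{\left(-1837,T{\left(-17,36 \right)} \right)} - -2716917 = -1837 - -2716917 = -1837 + 2716917 = 2715080$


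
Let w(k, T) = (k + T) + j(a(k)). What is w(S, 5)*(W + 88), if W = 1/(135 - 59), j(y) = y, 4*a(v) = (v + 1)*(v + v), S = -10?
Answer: 66890/19 ≈ 3520.5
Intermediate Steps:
a(v) = v*(1 + v)/2 (a(v) = ((v + 1)*(v + v))/4 = ((1 + v)*(2*v))/4 = (2*v*(1 + v))/4 = v*(1 + v)/2)
W = 1/76 ≈ 0.013158
w(k, T) = T + k + k*(1 + k)/2 (w(k, T) = (k + T) + k*(1 + k)/2 = (T + k) + k*(1 + k)/2 = T + k + k*(1 + k)/2)
w(S, 5)*(W + 88) = (5 - 10 + (½)*(-10)*(1 - 10))*(1/76 + 88) = (5 - 10 + (½)*(-10)*(-9))*(6689/76) = (5 - 10 + 45)*(6689/76) = 40*(6689/76) = 66890/19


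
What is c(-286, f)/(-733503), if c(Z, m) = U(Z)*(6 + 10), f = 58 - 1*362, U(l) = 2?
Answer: -32/733503 ≈ -4.3626e-5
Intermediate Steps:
f = -304 (f = 58 - 362 = -304)
c(Z, m) = 32 (c(Z, m) = 2*(6 + 10) = 2*16 = 32)
c(-286, f)/(-733503) = 32/(-733503) = 32*(-1/733503) = -32/733503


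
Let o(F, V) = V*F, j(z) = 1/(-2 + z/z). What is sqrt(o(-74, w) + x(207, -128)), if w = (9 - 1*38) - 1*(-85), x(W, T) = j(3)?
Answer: I*sqrt(4145) ≈ 64.382*I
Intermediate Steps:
j(z) = -1 (j(z) = 1/(-2 + 1) = 1/(-1) = -1)
x(W, T) = -1
w = 56 (w = (9 - 38) + 85 = -29 + 85 = 56)
o(F, V) = F*V
sqrt(o(-74, w) + x(207, -128)) = sqrt(-74*56 - 1) = sqrt(-4144 - 1) = sqrt(-4145) = I*sqrt(4145)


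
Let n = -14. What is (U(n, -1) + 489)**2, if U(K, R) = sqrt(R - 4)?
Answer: (489 + I*sqrt(5))**2 ≈ 2.3912e+5 + 2187.0*I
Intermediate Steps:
U(K, R) = sqrt(-4 + R)
(U(n, -1) + 489)**2 = (sqrt(-4 - 1) + 489)**2 = (sqrt(-5) + 489)**2 = (I*sqrt(5) + 489)**2 = (489 + I*sqrt(5))**2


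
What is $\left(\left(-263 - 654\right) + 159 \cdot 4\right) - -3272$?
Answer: $2991$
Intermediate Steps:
$\left(\left(-263 - 654\right) + 159 \cdot 4\right) - -3272 = \left(-917 + 636\right) + 3272 = -281 + 3272 = 2991$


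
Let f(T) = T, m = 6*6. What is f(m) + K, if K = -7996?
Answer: -7960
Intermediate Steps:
m = 36
f(m) + K = 36 - 7996 = -7960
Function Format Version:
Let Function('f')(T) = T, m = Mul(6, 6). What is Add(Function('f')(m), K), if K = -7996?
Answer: -7960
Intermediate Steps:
m = 36
Add(Function('f')(m), K) = Add(36, -7996) = -7960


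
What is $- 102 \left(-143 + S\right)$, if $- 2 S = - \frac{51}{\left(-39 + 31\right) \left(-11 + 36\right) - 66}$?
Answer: $\frac{3882477}{266} \approx 14596.0$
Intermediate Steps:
$S = - \frac{51}{532}$ ($S = - \frac{\left(-51\right) \frac{1}{\left(-39 + 31\right) \left(-11 + 36\right) - 66}}{2} = - \frac{\left(-51\right) \frac{1}{\left(-8\right) 25 - 66}}{2} = - \frac{\left(-51\right) \frac{1}{-200 - 66}}{2} = - \frac{\left(-51\right) \frac{1}{-266}}{2} = - \frac{\left(-51\right) \left(- \frac{1}{266}\right)}{2} = \left(- \frac{1}{2}\right) \frac{51}{266} = - \frac{51}{532} \approx -0.095865$)
$- 102 \left(-143 + S\right) = - 102 \left(-143 - \frac{51}{532}\right) = \left(-102\right) \left(- \frac{76127}{532}\right) = \frac{3882477}{266}$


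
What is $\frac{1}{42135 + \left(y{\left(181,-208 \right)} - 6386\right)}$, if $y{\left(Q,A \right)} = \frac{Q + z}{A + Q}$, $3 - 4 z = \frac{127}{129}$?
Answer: $\frac{3483}{124490353} \approx 2.7978 \cdot 10^{-5}$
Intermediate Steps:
$z = \frac{65}{129}$ ($z = \frac{3}{4} - \frac{127 \cdot \frac{1}{129}}{4} = \frac{3}{4} - \frac{127}{516} = \frac{65}{129} \approx 0.50388$)
$y{\left(Q,A \right)} = \frac{\frac{65}{129} + Q}{A + Q}$ ($y{\left(Q,A \right)} = \frac{Q + \frac{65}{129}}{A + Q} = \frac{\frac{65}{129} + Q}{A + Q}$)
$\frac{1}{42135 + \left(y{\left(181,-208 \right)} - 6386\right)} = \frac{1}{42135 - \left(6386 - \frac{\frac{65}{129} + 181}{-208 + 181}\right)} = \frac{1}{42135 - \left(6386 - \frac{1}{-27} \cdot \frac{23414}{129}\right)} = \frac{1}{42135 - \frac{22265852}{3483}} = \frac{1}{\frac{124490353}{3483}} = \frac{3483}{124490353}$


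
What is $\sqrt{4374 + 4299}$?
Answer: $7 \sqrt{177} \approx 93.129$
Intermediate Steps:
$\sqrt{4374 + 4299} = \sqrt{8673} = 7 \sqrt{177}$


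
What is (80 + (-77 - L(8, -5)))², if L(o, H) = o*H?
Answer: 1849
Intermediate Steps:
L(o, H) = H*o
(80 + (-77 - L(8, -5)))² = (80 + (-77 - (-5)*8))² = (80 + (-77 - 1*(-40)))² = (80 + (-77 + 40))² = (80 - 37)² = 43² = 1849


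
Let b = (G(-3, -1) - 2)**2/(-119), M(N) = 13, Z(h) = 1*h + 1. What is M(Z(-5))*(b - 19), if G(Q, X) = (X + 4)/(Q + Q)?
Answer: -117897/476 ≈ -247.68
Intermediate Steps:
Z(h) = 1 + h (Z(h) = h + 1 = 1 + h)
G(Q, X) = (4 + X)/(2*Q) (G(Q, X) = (4 + X)/((2*Q)) = (4 + X)*(1/(2*Q)) = (4 + X)/(2*Q))
b = -25/476 (b = ((1/2)*(4 - 1)/(-3) - 2)**2/(-119) = ((1/2)*(-1/3)*3 - 2)**2*(-1/119) = (-1/2 - 2)**2*(-1/119) = (-5/2)**2*(-1/119) = (25/4)*(-1/119) = -25/476 ≈ -0.052521)
M(Z(-5))*(b - 19) = 13*(-25/476 - 19) = 13*(-9069/476) = -117897/476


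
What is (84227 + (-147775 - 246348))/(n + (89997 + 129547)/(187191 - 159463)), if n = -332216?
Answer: 1074099536/1151433213 ≈ 0.93284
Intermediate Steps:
(84227 + (-147775 - 246348))/(n + (89997 + 129547)/(187191 - 159463)) = (84227 + (-147775 - 246348))/(-332216 + (89997 + 129547)/(187191 - 159463)) = (84227 - 394123)/(-332216 + 219544/27728) = -309896/(-332216 + 219544*(1/27728)) = -309896/(-332216 + 27443/3466) = -309896/(-1151433213/3466) = -309896*(-3466/1151433213) = 1074099536/1151433213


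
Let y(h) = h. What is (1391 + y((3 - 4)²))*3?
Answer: 4176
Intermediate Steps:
(1391 + y((3 - 4)²))*3 = (1391 + (3 - 4)²)*3 = (1391 + (-1)²)*3 = (1391 + 1)*3 = 1392*3 = 4176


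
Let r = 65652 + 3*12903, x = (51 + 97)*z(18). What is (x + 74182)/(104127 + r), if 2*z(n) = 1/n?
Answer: 39275/110376 ≈ 0.35583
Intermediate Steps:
z(n) = 1/(2*n)
x = 37/9 (x = (51 + 97)*((½)/18) = 148*((½)*(1/18)) = 148*(1/36) = 37/9 ≈ 4.1111)
r = 104361 (r = 65652 + 38709 = 104361)
(x + 74182)/(104127 + r) = (37/9 + 74182)/(104127 + 104361) = (667675/9)/208488 = (667675/9)*(1/208488) = 39275/110376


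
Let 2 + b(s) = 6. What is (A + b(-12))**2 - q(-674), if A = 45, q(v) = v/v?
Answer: 2400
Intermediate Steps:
q(v) = 1
b(s) = 4 (b(s) = -2 + 6 = 4)
(A + b(-12))**2 - q(-674) = (45 + 4)**2 - 1*1 = 49**2 - 1 = 2401 - 1 = 2400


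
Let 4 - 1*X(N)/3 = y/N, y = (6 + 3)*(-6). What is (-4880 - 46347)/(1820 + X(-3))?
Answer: -51227/1778 ≈ -28.812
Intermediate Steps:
y = -54 (y = 9*(-6) = -54)
X(N) = 12 + 162/N (X(N) = 12 - (-162)/N = 12 + 162/N)
(-4880 - 46347)/(1820 + X(-3)) = (-4880 - 46347)/(1820 + (12 + 162/(-3))) = -51227/(1820 + (12 + 162*(-⅓))) = -51227/(1820 + (12 - 54)) = -51227/(1820 - 42) = -51227/1778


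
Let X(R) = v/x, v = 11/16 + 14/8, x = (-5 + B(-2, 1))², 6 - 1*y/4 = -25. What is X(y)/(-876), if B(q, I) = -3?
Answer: -13/299008 ≈ -4.3477e-5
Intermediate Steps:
y = 124 (y = 24 - 4*(-25) = 24 + 100 = 124)
x = 64 (x = (-5 - 3)² = (-8)² = 64)
v = 39/16 (v = 11*(1/16) + 14*(⅛) = 11/16 + 7/4 = 39/16 ≈ 2.4375)
X(R) = 39/1024 (X(R) = (39/16)/64 = (39/16)*(1/64) = 39/1024)
X(y)/(-876) = (39/1024)/(-876) = (39/1024)*(-1/876) = -13/299008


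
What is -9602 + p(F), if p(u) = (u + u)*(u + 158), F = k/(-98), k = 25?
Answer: -46495279/4802 ≈ -9682.5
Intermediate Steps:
F = -25/98 (F = 25/(-98) = 25*(-1/98) = -25/98 ≈ -0.25510)
p(u) = 2*u*(158 + u) (p(u) = (2*u)*(158 + u) = 2*u*(158 + u))
-9602 + p(F) = -9602 + 2*(-25/98)*(158 - 25/98) = -9602 + 2*(-25/98)*(15459/98) = -9602 - 386475/4802 = -46495279/4802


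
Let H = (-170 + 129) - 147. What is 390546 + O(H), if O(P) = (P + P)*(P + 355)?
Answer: 327754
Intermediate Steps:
H = -188 (H = -41 - 147 = -188)
O(P) = 2*P*(355 + P) (O(P) = (2*P)*(355 + P) = 2*P*(355 + P))
390546 + O(H) = 390546 + 2*(-188)*(355 - 188) = 390546 + 2*(-188)*167 = 390546 - 62792 = 327754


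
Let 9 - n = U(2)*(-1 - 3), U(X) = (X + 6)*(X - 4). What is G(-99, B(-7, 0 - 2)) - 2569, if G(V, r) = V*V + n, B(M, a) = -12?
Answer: 7177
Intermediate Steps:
U(X) = (-4 + X)*(6 + X) (U(X) = (6 + X)*(-4 + X) = (-4 + X)*(6 + X))
n = -55 (n = 9 - (-24 + 2² + 2*2)*(-1 - 3) = 9 - (-24 + 4 + 4)*(-4) = 9 - (-16)*(-4) = 9 - 1*64 = 9 - 64 = -55)
G(V, r) = -55 + V² (G(V, r) = V*V - 55 = V² - 55 = -55 + V²)
G(-99, B(-7, 0 - 2)) - 2569 = (-55 + (-99)²) - 2569 = (-55 + 9801) - 2569 = 9746 - 2569 = 7177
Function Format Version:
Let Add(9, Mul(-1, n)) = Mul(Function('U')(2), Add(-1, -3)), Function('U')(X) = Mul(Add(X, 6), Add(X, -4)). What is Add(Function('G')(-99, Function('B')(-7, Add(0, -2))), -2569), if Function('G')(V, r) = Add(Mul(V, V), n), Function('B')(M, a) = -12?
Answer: 7177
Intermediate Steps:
Function('U')(X) = Mul(Add(-4, X), Add(6, X)) (Function('U')(X) = Mul(Add(6, X), Add(-4, X)) = Mul(Add(-4, X), Add(6, X)))
n = -55 (n = Add(9, Mul(-1, Mul(Add(-24, Pow(2, 2), Mul(2, 2)), Add(-1, -3)))) = Add(9, Mul(-1, Mul(Add(-24, 4, 4), -4))) = Add(9, Mul(-1, Mul(-16, -4))) = Add(9, Mul(-1, 64)) = Add(9, -64) = -55)
Function('G')(V, r) = Add(-55, Pow(V, 2)) (Function('G')(V, r) = Add(Mul(V, V), -55) = Add(Pow(V, 2), -55) = Add(-55, Pow(V, 2)))
Add(Function('G')(-99, Function('B')(-7, Add(0, -2))), -2569) = Add(Add(-55, Pow(-99, 2)), -2569) = Add(Add(-55, 9801), -2569) = Add(9746, -2569) = 7177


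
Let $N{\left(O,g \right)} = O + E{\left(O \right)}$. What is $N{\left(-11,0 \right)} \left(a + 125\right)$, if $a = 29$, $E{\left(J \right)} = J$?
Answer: $-3388$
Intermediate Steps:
$N{\left(O,g \right)} = 2 O$ ($N{\left(O,g \right)} = O + O = 2 O$)
$N{\left(-11,0 \right)} \left(a + 125\right) = 2 \left(-11\right) \left(29 + 125\right) = \left(-22\right) 154 = -3388$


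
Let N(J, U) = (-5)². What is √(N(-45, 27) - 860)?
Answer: I*√835 ≈ 28.896*I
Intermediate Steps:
N(J, U) = 25
√(N(-45, 27) - 860) = √(25 - 860) = √(-835) = I*√835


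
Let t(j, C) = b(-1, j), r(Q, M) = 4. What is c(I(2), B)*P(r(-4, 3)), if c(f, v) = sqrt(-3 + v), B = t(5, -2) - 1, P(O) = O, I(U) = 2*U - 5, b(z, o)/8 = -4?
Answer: 24*I ≈ 24.0*I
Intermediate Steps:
b(z, o) = -32 (b(z, o) = 8*(-4) = -32)
t(j, C) = -32
I(U) = -5 + 2*U
B = -33 (B = -32 - 1 = -33)
c(I(2), B)*P(r(-4, 3)) = sqrt(-3 - 33)*4 = sqrt(-36)*4 = (6*I)*4 = 24*I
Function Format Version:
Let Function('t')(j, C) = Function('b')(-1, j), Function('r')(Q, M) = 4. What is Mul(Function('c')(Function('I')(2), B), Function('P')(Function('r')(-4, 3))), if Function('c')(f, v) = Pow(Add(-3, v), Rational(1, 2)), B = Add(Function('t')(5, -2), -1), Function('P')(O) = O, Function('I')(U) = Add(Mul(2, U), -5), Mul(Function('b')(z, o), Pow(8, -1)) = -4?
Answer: Mul(24, I) ≈ Mul(24.000, I)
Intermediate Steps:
Function('b')(z, o) = -32 (Function('b')(z, o) = Mul(8, -4) = -32)
Function('t')(j, C) = -32
Function('I')(U) = Add(-5, Mul(2, U))
B = -33 (B = Add(-32, -1) = -33)
Mul(Function('c')(Function('I')(2), B), Function('P')(Function('r')(-4, 3))) = Mul(Pow(Add(-3, -33), Rational(1, 2)), 4) = Mul(Pow(-36, Rational(1, 2)), 4) = Mul(Mul(6, I), 4) = Mul(24, I)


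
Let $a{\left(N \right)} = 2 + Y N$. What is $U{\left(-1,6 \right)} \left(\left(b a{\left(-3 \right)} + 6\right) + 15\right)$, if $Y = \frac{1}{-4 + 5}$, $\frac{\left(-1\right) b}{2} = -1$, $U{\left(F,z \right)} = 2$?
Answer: $38$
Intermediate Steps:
$b = 2$ ($b = \left(-2\right) \left(-1\right) = 2$)
$Y = 1$ ($Y = 1^{-1} = 1$)
$a{\left(N \right)} = 2 + N$ ($a{\left(N \right)} = 2 + 1 N = 2 + N$)
$U{\left(-1,6 \right)} \left(\left(b a{\left(-3 \right)} + 6\right) + 15\right) = 2 \left(\left(2 \left(2 - 3\right) + 6\right) + 15\right) = 2 \left(\left(2 \left(-1\right) + 6\right) + 15\right) = 2 \left(\left(-2 + 6\right) + 15\right) = 2 \left(4 + 15\right) = 2 \cdot 19 = 38$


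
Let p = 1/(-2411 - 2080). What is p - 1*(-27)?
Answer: 121256/4491 ≈ 27.000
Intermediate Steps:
p = -1/4491 (p = 1/(-4491) = -1/4491 ≈ -0.00022267)
p - 1*(-27) = -1/4491 - 1*(-27) = -1/4491 + 27 = 121256/4491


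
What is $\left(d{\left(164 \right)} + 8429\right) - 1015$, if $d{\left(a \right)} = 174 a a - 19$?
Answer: $4687299$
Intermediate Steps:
$d{\left(a \right)} = -19 + 174 a^{2}$ ($d{\left(a \right)} = 174 a^{2} - 19 = -19 + 174 a^{2}$)
$\left(d{\left(164 \right)} + 8429\right) - 1015 = \left(\left(-19 + 174 \cdot 164^{2}\right) + 8429\right) - 1015 = \left(\left(-19 + 174 \cdot 26896\right) + 8429\right) - 1015 = \left(\left(-19 + 4679904\right) + 8429\right) - 1015 = \left(4679885 + 8429\right) - 1015 = 4688314 - 1015 = 4687299$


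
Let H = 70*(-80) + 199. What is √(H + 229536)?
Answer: √224135 ≈ 473.43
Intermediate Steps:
H = -5401 (H = -5600 + 199 = -5401)
√(H + 229536) = √(-5401 + 229536) = √224135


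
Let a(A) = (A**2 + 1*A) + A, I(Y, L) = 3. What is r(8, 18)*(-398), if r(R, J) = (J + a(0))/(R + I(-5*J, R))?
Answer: -7164/11 ≈ -651.27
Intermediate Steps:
a(A) = A**2 + 2*A (a(A) = (A**2 + A) + A = (A + A**2) + A = A**2 + 2*A)
r(R, J) = J/(3 + R) (r(R, J) = (J + 0*(2 + 0))/(R + 3) = (J + 0*2)/(3 + R) = (J + 0)/(3 + R) = J/(3 + R))
r(8, 18)*(-398) = (18/(3 + 8))*(-398) = (18/11)*(-398) = -7164/11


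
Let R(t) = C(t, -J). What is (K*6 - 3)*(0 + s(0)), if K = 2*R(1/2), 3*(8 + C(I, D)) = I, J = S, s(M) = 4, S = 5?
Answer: -388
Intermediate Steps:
J = 5
C(I, D) = -8 + I/3
R(t) = -8 + t/3
K = -47/3 (K = 2*(-8 + (⅓)/2) = 2*(-8 + (⅓)*(½)) = 2*(-8 + ⅙) = 2*(-47/6) = -47/3 ≈ -15.667)
(K*6 - 3)*(0 + s(0)) = (-47/3*6 - 3)*(0 + 4) = (-94 - 3)*4 = -97*4 = -388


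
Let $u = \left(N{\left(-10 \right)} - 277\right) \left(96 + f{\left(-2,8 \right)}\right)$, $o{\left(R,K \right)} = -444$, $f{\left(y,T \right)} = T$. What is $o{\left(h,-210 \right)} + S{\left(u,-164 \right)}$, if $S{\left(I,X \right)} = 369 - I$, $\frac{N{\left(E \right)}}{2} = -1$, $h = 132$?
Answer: $28941$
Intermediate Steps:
$N{\left(E \right)} = -2$ ($N{\left(E \right)} = 2 \left(-1\right) = -2$)
$u = -29016$ ($u = \left(-2 - 277\right) \left(96 + 8\right) = \left(-279\right) 104 = -29016$)
$o{\left(h,-210 \right)} + S{\left(u,-164 \right)} = -444 + \left(369 - -29016\right) = -444 + \left(369 + 29016\right) = -444 + 29385 = 28941$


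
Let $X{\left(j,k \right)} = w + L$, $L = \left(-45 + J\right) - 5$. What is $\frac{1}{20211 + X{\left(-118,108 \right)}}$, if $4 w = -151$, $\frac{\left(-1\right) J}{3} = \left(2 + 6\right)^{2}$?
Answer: $\frac{4}{79725} \approx 5.0172 \cdot 10^{-5}$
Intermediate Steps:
$J = -192$ ($J = - 3 \left(2 + 6\right)^{2} = - 3 \cdot 8^{2} = \left(-3\right) 64 = -192$)
$w = - \frac{151}{4}$ ($w = \frac{1}{4} \left(-151\right) = - \frac{151}{4} \approx -37.75$)
$L = -242$ ($L = \left(-45 - 192\right) - 5 = -237 - 5 = -242$)
$X{\left(j,k \right)} = - \frac{1119}{4}$ ($X{\left(j,k \right)} = - \frac{151}{4} - 242 = - \frac{1119}{4}$)
$\frac{1}{20211 + X{\left(-118,108 \right)}} = \frac{1}{20211 - \frac{1119}{4}} = \frac{1}{\frac{79725}{4}} = \frac{4}{79725}$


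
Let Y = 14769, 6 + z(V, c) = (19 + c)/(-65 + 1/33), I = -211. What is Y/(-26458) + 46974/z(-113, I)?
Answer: -3469715210/224893 ≈ -15428.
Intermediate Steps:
z(V, c) = -13491/2144 - 33*c/2144 (z(V, c) = -6 + (19 + c)/(-65 + 1/33) = -6 + (19 + c)/(-2144/33) = -6 + (19 + c)*(-33/2144) = -6 + (-627/2144 - 33*c/2144) = -13491/2144 - 33*c/2144)
Y/(-26458) + 46974/z(-113, I) = 14769/(-26458) + 46974/(-13491/2144 - 33/2144*(-211)) = 14769*(-1/26458) + 46974/(-13491/2144 + 6963/2144) = -14769/26458 + 46974/(-204/67) = -14769/26458 + 46974*(-67/204) = -14769/26458 - 524543/34 = -3469715210/224893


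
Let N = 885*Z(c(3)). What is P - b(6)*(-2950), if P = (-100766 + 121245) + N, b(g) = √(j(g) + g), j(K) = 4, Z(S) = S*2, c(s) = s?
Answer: 25789 + 2950*√10 ≈ 35118.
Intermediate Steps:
Z(S) = 2*S
N = 5310 (N = 885*(2*3) = 885*6 = 5310)
b(g) = √(4 + g)
P = 25789 (P = (-100766 + 121245) + 5310 = 20479 + 5310 = 25789)
P - b(6)*(-2950) = 25789 - √(4 + 6)*(-2950) = 25789 - √10*(-2950) = 25789 - (-2950)*√10 = 25789 + 2950*√10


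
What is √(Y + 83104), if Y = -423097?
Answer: 3*I*√37777 ≈ 583.09*I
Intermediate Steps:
√(Y + 83104) = √(-423097 + 83104) = √(-339993) = 3*I*√37777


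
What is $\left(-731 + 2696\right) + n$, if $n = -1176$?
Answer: $789$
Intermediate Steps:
$\left(-731 + 2696\right) + n = \left(-731 + 2696\right) - 1176 = 1965 - 1176 = 789$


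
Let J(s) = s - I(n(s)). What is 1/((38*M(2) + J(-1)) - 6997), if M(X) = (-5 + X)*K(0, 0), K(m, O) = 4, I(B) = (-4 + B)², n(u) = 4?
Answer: -1/7454 ≈ -0.00013416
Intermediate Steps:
M(X) = -20 + 4*X (M(X) = (-5 + X)*4 = -20 + 4*X)
J(s) = s (J(s) = s - (-4 + 4)² = s - 1*0² = s - 1*0 = s + 0 = s)
1/((38*M(2) + J(-1)) - 6997) = 1/((38*(-20 + 4*2) - 1) - 6997) = 1/((38*(-20 + 8) - 1) - 6997) = 1/((38*(-12) - 1) - 6997) = 1/((-456 - 1) - 6997) = 1/(-457 - 6997) = 1/(-7454) = -1/7454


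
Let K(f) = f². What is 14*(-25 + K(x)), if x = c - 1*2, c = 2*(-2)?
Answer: 154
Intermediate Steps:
c = -4
x = -6 (x = -4 - 1*2 = -4 - 2 = -6)
14*(-25 + K(x)) = 14*(-25 + (-6)²) = 14*(-25 + 36) = 14*11 = 154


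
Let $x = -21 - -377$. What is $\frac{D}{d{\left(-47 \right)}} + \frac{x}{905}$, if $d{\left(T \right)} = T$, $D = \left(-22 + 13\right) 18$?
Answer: $\frac{163342}{42535} \approx 3.8402$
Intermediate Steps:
$D = -162$ ($D = \left(-9\right) 18 = -162$)
$x = 356$ ($x = -21 + 377 = 356$)
$\frac{D}{d{\left(-47 \right)}} + \frac{x}{905} = - \frac{162}{-47} + \frac{356}{905} = \left(-162\right) \left(- \frac{1}{47}\right) + 356 \cdot \frac{1}{905} = \frac{162}{47} + \frac{356}{905} = \frac{163342}{42535}$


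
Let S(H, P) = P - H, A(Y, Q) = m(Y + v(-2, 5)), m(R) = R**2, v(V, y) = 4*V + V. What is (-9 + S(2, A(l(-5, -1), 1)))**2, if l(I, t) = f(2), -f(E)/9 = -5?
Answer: 1473796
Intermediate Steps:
f(E) = 45 (f(E) = -9*(-5) = 45)
v(V, y) = 5*V
l(I, t) = 45
A(Y, Q) = (-10 + Y)**2 (A(Y, Q) = (Y + 5*(-2))**2 = (Y - 10)**2 = (-10 + Y)**2)
(-9 + S(2, A(l(-5, -1), 1)))**2 = (-9 + ((-10 + 45)**2 - 1*2))**2 = (-9 + (35**2 - 2))**2 = (-9 + (1225 - 2))**2 = (-9 + 1223)**2 = 1214**2 = 1473796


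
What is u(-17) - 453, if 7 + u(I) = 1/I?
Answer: -7821/17 ≈ -460.06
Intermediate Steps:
u(I) = -7 + 1/I
u(-17) - 453 = (-7 + 1/(-17)) - 453 = (-7 - 1/17) - 453 = -120/17 - 453 = -7821/17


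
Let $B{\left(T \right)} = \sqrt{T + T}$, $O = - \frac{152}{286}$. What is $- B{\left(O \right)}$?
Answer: $- \frac{2 i \sqrt{5434}}{143} \approx - 1.031 i$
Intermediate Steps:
$O = - \frac{76}{143}$ ($O = - \frac{152}{286} = \left(-1\right) \frac{76}{143} = - \frac{76}{143} \approx -0.53147$)
$B{\left(T \right)} = \sqrt{2} \sqrt{T}$ ($B{\left(T \right)} = \sqrt{2 T} = \sqrt{2} \sqrt{T}$)
$- B{\left(O \right)} = - \sqrt{2} \sqrt{- \frac{76}{143}} = - \sqrt{2} \frac{2 i \sqrt{2717}}{143} = - \frac{2 i \sqrt{5434}}{143}$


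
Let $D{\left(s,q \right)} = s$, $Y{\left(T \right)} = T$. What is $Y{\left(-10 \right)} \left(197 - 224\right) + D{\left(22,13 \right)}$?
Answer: $292$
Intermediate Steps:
$Y{\left(-10 \right)} \left(197 - 224\right) + D{\left(22,13 \right)} = - 10 \left(197 - 224\right) + 22 = \left(-10\right) \left(-27\right) + 22 = 270 + 22 = 292$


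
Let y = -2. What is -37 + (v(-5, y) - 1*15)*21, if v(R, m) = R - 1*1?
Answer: -478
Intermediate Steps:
v(R, m) = -1 + R (v(R, m) = R - 1 = -1 + R)
-37 + (v(-5, y) - 1*15)*21 = -37 + ((-1 - 5) - 1*15)*21 = -37 + (-6 - 15)*21 = -37 - 21*21 = -37 - 441 = -478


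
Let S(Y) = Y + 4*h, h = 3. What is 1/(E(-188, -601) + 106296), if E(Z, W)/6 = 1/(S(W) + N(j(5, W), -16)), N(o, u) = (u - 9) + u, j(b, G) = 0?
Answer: 105/11161079 ≈ 9.4077e-6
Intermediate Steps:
N(o, u) = -9 + 2*u (N(o, u) = (-9 + u) + u = -9 + 2*u)
S(Y) = 12 + Y (S(Y) = Y + 4*3 = Y + 12 = 12 + Y)
E(Z, W) = 6/(-29 + W) (E(Z, W) = 6/((12 + W) + (-9 + 2*(-16))) = 6/((12 + W) + (-9 - 32)) = 6/((12 + W) - 41) = 6/(-29 + W))
1/(E(-188, -601) + 106296) = 1/(6/(-29 - 601) + 106296) = 1/(6/(-630) + 106296) = 1/(6*(-1/630) + 106296) = 1/(-1/105 + 106296) = 1/(11161079/105) = 105/11161079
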